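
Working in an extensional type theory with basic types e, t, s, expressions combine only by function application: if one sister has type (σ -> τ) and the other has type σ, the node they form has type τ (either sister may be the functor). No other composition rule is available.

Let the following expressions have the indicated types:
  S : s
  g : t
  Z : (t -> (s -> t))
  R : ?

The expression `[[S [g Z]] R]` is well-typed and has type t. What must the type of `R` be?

At [[S [g Z]] R] (required: t): [S [g Z]] is t, which is not a function with range t; hence R is the functor — type (t -> t).

(t -> t)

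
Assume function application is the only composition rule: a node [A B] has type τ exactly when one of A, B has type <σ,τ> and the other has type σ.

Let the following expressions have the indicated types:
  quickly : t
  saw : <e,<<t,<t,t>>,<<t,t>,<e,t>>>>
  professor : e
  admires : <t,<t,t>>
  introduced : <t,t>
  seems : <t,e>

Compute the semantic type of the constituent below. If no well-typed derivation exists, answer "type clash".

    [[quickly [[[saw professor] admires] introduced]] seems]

type clash

[saw professor]: <e,<<t,<t,t>>,<<t,t>,<e,t>>>> applied to e yields <<t,<t,t>>,<<t,t>,<e,t>>>.
[[saw professor] admires]: <<t,<t,t>>,<<t,t>,<e,t>>> applied to <t,<t,t>> yields <<t,t>,<e,t>>.
[[[saw professor] admires] introduced]: <<t,t>,<e,t>> applied to <t,t> yields <e,t>.
[quickly [[[saw professor] admires] introduced]]: t with <e,t> — neither is a function whose domain matches the other; composition fails here.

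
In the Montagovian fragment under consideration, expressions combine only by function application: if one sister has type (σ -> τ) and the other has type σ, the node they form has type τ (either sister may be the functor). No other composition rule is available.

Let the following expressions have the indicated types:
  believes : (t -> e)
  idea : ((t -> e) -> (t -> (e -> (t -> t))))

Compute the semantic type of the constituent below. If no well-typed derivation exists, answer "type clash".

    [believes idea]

(t -> (e -> (t -> t)))

[believes idea] — idea of type ((t -> e) -> (t -> (e -> (t -> t)))) combines with believes of type (t -> e): type (t -> (e -> (t -> t))).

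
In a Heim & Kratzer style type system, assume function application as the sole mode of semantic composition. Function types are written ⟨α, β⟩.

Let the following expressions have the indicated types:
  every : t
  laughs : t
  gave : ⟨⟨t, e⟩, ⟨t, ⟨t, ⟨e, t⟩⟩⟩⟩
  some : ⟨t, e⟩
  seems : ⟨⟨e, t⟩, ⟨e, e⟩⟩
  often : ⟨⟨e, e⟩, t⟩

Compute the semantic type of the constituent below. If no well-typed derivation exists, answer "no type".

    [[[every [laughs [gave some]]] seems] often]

[gave some]: gave is ⟨⟨t, e⟩, ⟨t, ⟨t, ⟨e, t⟩⟩⟩⟩, some is ⟨t, e⟩; result ⟨t, ⟨t, ⟨e, t⟩⟩⟩.
[laughs [gave some]]: [gave some] is ⟨t, ⟨t, ⟨e, t⟩⟩⟩, laughs is t; result ⟨t, ⟨e, t⟩⟩.
[every [laughs [gave some]]]: [laughs [gave some]] is ⟨t, ⟨e, t⟩⟩, every is t; result ⟨e, t⟩.
[[every [laughs [gave some]]] seems]: seems is ⟨⟨e, t⟩, ⟨e, e⟩⟩, [every [laughs [gave some]]] is ⟨e, t⟩; result ⟨e, e⟩.
[[[every [laughs [gave some]]] seems] often]: often is ⟨⟨e, e⟩, t⟩, [[every [laughs [gave some]]] seems] is ⟨e, e⟩; result t.

t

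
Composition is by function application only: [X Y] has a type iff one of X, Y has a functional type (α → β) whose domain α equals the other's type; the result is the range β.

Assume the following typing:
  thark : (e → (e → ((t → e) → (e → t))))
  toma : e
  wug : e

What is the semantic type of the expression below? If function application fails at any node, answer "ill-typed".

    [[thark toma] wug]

[thark toma]: functor thark : (e → (e → ((t → e) → (e → t)))), argument toma : e; result (e → ((t → e) → (e → t))).
[[thark toma] wug]: functor [thark toma] : (e → ((t → e) → (e → t))), argument wug : e; result ((t → e) → (e → t)).

((t → e) → (e → t))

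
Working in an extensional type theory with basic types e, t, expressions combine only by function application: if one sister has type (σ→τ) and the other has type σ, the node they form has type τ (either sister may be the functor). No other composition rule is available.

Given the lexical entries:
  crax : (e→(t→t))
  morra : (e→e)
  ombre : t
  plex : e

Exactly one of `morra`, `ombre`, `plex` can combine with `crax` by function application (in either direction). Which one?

plex

morra : (e→e) — neither side's domain matches the other.
ombre : t — neither side's domain matches the other.
plex — combines: crax : (e→(t→t)) takes plex : e as argument, giving (t→t).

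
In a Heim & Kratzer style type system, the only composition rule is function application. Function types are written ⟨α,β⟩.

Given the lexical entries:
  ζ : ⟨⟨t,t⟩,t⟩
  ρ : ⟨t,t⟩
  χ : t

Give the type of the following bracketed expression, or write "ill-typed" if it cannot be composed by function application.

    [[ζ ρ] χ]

ill-typed

At [ζ ρ], ζ : ⟨⟨t,t⟩,t⟩ takes ρ : ⟨t,t⟩, giving t.
[[ζ ρ] χ]: t with t — neither is a function whose domain matches the other; composition fails here.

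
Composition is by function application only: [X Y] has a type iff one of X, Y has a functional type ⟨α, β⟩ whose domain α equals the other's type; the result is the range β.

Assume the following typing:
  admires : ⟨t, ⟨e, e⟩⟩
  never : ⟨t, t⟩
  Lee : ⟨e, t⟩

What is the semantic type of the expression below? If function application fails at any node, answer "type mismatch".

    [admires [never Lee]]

type mismatch

[never Lee]: ⟨t, t⟩ and ⟨e, t⟩ cannot combine by function application — type clash.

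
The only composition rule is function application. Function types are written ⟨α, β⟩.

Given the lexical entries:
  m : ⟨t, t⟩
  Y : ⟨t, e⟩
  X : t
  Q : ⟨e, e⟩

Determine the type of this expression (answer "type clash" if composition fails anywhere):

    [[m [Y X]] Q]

type clash

[Y X]: Y is ⟨t, e⟩, X is t; result e.
[m [Y X]]: ⟨t, t⟩ with e — neither is a function whose domain matches the other; composition fails here.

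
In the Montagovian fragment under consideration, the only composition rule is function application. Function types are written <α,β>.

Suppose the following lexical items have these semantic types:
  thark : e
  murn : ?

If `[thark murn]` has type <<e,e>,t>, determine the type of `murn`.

<e,<<e,e>,t>>

[thark murn] is required to be <<e,e>,t>. thark : e cannot yield <<e,e>,t> as functor, so murn : <e,<<e,e>,t>>.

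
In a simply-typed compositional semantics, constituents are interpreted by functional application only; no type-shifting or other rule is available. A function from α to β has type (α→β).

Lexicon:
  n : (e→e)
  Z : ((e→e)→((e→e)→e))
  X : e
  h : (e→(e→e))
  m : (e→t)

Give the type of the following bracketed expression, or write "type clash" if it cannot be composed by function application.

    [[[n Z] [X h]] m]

t

[n Z]: Z is ((e→e)→((e→e)→e)), n is (e→e); result ((e→e)→e).
[X h]: h is (e→(e→e)), X is e; result (e→e).
[[n Z] [X h]]: [n Z] is ((e→e)→e), [X h] is (e→e); result e.
[[[n Z] [X h]] m]: m is (e→t), [[n Z] [X h]] is e; result t.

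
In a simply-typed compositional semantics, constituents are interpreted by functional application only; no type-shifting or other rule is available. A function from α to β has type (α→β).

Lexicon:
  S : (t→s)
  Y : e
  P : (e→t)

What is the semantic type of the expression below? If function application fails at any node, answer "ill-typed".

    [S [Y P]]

s

[Y P]: functor P : (e→t), argument Y : e; result t.
[S [Y P]]: functor S : (t→s), argument [Y P] : t; result s.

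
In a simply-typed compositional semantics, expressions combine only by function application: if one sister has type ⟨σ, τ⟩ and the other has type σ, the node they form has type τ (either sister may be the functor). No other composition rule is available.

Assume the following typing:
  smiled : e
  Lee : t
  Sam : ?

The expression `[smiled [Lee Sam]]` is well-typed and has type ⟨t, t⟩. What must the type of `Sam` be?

For [smiled [Lee Sam]] to have type ⟨t, t⟩ with smiled of type e, [Lee Sam] must be the function: [Lee Sam] : ⟨e, ⟨t, t⟩⟩.
For [Lee Sam] to have type ⟨e, ⟨t, t⟩⟩ with Lee of type t, Sam must be the function: Sam : ⟨t, ⟨e, ⟨t, t⟩⟩⟩.

⟨t, ⟨e, ⟨t, t⟩⟩⟩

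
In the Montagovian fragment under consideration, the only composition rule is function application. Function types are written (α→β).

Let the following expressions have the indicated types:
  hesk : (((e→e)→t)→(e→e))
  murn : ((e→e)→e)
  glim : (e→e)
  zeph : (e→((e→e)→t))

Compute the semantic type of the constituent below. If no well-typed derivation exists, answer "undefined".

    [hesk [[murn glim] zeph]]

[murn glim]: functor murn : ((e→e)→e), argument glim : (e→e); result e.
[[murn glim] zeph]: functor zeph : (e→((e→e)→t)), argument [murn glim] : e; result ((e→e)→t).
[hesk [[murn glim] zeph]]: functor hesk : (((e→e)→t)→(e→e)), argument [[murn glim] zeph] : ((e→e)→t); result (e→e).

(e→e)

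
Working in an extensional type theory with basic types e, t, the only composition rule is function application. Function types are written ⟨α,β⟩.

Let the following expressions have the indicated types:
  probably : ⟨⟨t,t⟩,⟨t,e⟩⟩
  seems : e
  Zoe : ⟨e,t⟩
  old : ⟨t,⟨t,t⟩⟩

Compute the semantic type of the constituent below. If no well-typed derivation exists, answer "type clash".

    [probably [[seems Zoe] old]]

[seems Zoe]: ⟨e,t⟩ applied to e yields t.
[[seems Zoe] old]: ⟨t,⟨t,t⟩⟩ applied to t yields ⟨t,t⟩.
[probably [[seems Zoe] old]]: ⟨⟨t,t⟩,⟨t,e⟩⟩ applied to ⟨t,t⟩ yields ⟨t,e⟩.

⟨t,e⟩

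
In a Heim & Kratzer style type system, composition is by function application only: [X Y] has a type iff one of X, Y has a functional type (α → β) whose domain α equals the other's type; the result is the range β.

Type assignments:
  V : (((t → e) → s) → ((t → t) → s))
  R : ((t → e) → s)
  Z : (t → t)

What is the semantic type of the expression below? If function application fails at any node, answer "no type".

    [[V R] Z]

s

[V R]: functor V : (((t → e) → s) → ((t → t) → s)), argument R : ((t → e) → s); result ((t → t) → s).
[[V R] Z]: functor [V R] : ((t → t) → s), argument Z : (t → t); result s.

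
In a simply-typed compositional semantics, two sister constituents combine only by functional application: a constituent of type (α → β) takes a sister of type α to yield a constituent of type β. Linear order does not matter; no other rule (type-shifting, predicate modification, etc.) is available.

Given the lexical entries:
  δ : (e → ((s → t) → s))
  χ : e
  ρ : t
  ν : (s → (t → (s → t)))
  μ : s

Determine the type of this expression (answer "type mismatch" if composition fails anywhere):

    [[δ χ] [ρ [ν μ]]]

s

[δ χ]: (e → ((s → t) → s)) applied to e yields ((s → t) → s).
[ν μ]: (s → (t → (s → t))) applied to s yields (t → (s → t)).
[ρ [ν μ]]: (t → (s → t)) applied to t yields (s → t).
[[δ χ] [ρ [ν μ]]]: ((s → t) → s) applied to (s → t) yields s.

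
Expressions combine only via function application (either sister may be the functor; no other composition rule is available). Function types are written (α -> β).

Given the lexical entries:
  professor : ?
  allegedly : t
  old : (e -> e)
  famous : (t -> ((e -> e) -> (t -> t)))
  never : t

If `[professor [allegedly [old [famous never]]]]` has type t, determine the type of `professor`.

At [professor [allegedly [old [famous never]]]] (required: t): [allegedly [old [famous never]]] is t, which is not a function with range t; hence professor is the functor — type (t -> t).

(t -> t)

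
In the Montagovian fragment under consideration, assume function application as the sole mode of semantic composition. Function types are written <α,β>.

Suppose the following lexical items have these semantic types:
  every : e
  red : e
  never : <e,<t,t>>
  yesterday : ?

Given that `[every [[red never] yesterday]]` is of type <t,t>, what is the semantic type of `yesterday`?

[every [[red never] yesterday]] must have type <t,t>. The sister every has type e; that is not a function onto <t,t>, so [[red never] yesterday] must be the functor, of type <e,<t,t>>.
[[red never] yesterday] must have type <e,<t,t>>. The sister [red never] has type <t,t>; that is not a function onto <e,<t,t>>, so yesterday must be the functor, of type <<t,t>,<e,<t,t>>>.

<<t,t>,<e,<t,t>>>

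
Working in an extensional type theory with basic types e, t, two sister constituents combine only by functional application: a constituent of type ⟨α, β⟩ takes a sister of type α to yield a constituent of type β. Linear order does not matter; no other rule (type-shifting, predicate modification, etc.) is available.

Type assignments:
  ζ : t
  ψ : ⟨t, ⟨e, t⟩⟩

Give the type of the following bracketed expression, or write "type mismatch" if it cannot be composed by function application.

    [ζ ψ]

[ζ ψ]: functor ψ : ⟨t, ⟨e, t⟩⟩, argument ζ : t; result ⟨e, t⟩.

⟨e, t⟩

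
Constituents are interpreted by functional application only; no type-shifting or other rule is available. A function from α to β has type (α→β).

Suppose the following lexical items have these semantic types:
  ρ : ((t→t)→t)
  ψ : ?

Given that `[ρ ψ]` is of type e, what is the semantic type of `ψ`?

(((t→t)→t)→e)

At [ρ ψ] (required: e): ρ is ((t→t)→t), which is not a function with range e; hence ψ is the functor — type (((t→t)→t)→e).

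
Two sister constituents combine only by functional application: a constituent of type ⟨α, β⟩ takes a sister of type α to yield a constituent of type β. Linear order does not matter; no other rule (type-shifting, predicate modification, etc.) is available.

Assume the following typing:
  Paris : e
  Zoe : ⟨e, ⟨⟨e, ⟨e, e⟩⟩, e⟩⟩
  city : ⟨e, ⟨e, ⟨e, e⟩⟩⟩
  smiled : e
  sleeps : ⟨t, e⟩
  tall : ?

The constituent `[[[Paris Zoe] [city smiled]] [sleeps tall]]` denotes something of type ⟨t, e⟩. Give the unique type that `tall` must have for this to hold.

[[[Paris Zoe] [city smiled]] [sleeps tall]] is required to be ⟨t, e⟩. [[Paris Zoe] [city smiled]] : e cannot yield ⟨t, e⟩ as functor, so [sleeps tall] : ⟨e, ⟨t, e⟩⟩.
[sleeps tall] is required to be ⟨e, ⟨t, e⟩⟩. sleeps : ⟨t, e⟩ cannot yield ⟨e, ⟨t, e⟩⟩ as functor, so tall : ⟨⟨t, e⟩, ⟨e, ⟨t, e⟩⟩⟩.

⟨⟨t, e⟩, ⟨e, ⟨t, e⟩⟩⟩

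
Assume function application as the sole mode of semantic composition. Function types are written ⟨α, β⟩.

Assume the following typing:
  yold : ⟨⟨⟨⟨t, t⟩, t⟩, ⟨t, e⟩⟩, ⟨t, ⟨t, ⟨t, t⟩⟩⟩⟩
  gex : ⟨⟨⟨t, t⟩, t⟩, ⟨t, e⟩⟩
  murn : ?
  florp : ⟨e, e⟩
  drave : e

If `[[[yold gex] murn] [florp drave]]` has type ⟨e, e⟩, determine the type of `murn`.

At [[[yold gex] murn] [florp drave]] (required: ⟨e, e⟩): [florp drave] is e, which is not a function with range ⟨e, e⟩; hence [[yold gex] murn] is the functor — type ⟨e, ⟨e, e⟩⟩.
At [[yold gex] murn] (required: ⟨e, ⟨e, e⟩⟩): [yold gex] is ⟨t, ⟨t, ⟨t, t⟩⟩⟩, which is not a function with range ⟨e, ⟨e, e⟩⟩; hence murn is the functor — type ⟨⟨t, ⟨t, ⟨t, t⟩⟩⟩, ⟨e, ⟨e, e⟩⟩⟩.

⟨⟨t, ⟨t, ⟨t, t⟩⟩⟩, ⟨e, ⟨e, e⟩⟩⟩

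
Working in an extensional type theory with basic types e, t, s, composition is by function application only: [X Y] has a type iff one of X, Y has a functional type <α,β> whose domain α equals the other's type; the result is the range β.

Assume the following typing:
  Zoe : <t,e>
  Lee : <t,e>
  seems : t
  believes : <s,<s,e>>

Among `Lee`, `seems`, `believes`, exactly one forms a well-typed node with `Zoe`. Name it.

seems

Lee : <t,e> — does not combine with Zoe.
seems — combines: Zoe : <t,e> takes seems : t as argument, giving e.
believes : <s,<s,e>> — does not combine with Zoe.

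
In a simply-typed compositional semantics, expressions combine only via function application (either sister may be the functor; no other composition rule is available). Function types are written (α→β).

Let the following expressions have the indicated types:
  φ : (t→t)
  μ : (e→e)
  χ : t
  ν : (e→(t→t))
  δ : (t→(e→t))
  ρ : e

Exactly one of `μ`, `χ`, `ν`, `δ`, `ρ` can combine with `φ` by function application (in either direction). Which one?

μ : (e→e) — no; φ wants t, and μ wants e.
χ — combines: φ : (t→t) takes χ : t as argument, giving t.
ν : (e→(t→t)) — no; φ wants t, and ν wants e.
δ : (t→(e→t)) — no; φ wants t, and δ wants t.
ρ : e — no; φ wants t, and ρ wants nothing (atomic).

χ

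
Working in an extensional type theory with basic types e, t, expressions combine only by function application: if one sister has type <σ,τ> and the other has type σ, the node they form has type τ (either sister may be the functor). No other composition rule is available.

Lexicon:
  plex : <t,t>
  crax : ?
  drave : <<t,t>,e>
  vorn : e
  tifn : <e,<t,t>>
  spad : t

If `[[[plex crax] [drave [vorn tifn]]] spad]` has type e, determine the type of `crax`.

For [[[plex crax] [drave [vorn tifn]]] spad] to have type e with spad of type t, [[plex crax] [drave [vorn tifn]]] must be the function: [[plex crax] [drave [vorn tifn]]] : <t,e>.
For [[plex crax] [drave [vorn tifn]]] to have type <t,e> with [drave [vorn tifn]] of type e, [plex crax] must be the function: [plex crax] : <e,<t,e>>.
For [plex crax] to have type <e,<t,e>> with plex of type <t,t>, crax must be the function: crax : <<t,t>,<e,<t,e>>>.

<<t,t>,<e,<t,e>>>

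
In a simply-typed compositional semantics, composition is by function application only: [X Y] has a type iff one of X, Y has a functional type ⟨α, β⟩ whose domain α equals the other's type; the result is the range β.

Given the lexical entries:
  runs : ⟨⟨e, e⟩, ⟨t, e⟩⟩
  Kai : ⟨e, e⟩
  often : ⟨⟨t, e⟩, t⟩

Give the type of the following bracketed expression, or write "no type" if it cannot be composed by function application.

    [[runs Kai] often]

[runs Kai]: functor runs : ⟨⟨e, e⟩, ⟨t, e⟩⟩, argument Kai : ⟨e, e⟩; result ⟨t, e⟩.
[[runs Kai] often]: functor often : ⟨⟨t, e⟩, t⟩, argument [runs Kai] : ⟨t, e⟩; result t.

t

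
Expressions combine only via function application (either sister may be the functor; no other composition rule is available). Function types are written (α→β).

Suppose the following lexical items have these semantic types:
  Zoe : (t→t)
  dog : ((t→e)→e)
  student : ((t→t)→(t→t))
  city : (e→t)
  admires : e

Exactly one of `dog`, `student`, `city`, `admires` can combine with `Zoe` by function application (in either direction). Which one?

dog : ((t→e)→e) — neither side's domain matches the other.
student — combines: student : ((t→t)→(t→t)) takes Zoe : (t→t) as argument, giving (t→t).
city : (e→t) — neither side's domain matches the other.
admires : e — neither side's domain matches the other.

student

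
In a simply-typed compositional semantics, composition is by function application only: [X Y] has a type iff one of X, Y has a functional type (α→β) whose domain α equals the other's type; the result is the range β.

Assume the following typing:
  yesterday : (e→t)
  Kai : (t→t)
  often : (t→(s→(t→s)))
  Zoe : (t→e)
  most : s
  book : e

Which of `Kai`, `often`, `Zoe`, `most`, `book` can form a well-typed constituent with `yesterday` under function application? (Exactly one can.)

Kai : (t→t) — does not combine with yesterday.
often : (t→(s→(t→s))) — does not combine with yesterday.
Zoe : (t→e) — does not combine with yesterday.
most : s — does not combine with yesterday.
book — combines: yesterday : (e→t) takes book : e as argument, giving t.

book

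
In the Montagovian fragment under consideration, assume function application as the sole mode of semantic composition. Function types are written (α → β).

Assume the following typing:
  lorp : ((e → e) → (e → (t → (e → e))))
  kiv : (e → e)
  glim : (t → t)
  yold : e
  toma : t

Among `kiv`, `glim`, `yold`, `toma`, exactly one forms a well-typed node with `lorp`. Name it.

kiv — combines: lorp : ((e → e) → (e → (t → (e → e)))) takes kiv : (e → e) as argument, giving (e → (t → (e → e))).
glim : (t → t) — neither side's domain matches the other.
yold : e — neither side's domain matches the other.
toma : t — neither side's domain matches the other.

kiv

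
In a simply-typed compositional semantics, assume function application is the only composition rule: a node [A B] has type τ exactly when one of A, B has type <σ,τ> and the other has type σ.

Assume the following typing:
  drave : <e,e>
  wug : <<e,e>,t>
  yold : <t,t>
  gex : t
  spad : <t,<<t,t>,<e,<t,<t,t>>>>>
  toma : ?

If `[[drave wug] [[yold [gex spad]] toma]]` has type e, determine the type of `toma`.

[[drave wug] [[yold [gex spad]] toma]] must have type e. The sister [drave wug] has type t; that is not a function onto e, so [[yold [gex spad]] toma] must be the functor, of type <t,e>.
[[yold [gex spad]] toma] must have type <t,e>. The sister [yold [gex spad]] has type <e,<t,<t,t>>>; that is not a function onto <t,e>, so toma must be the functor, of type <<e,<t,<t,t>>>,<t,e>>.

<<e,<t,<t,t>>>,<t,e>>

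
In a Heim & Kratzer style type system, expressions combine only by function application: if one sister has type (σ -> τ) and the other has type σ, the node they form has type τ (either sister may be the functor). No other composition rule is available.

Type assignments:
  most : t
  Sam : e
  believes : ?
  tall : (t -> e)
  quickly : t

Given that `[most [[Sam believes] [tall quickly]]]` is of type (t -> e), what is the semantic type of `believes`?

(e -> (e -> (t -> (t -> e))))

[most [[Sam believes] [tall quickly]]] is required to be (t -> e). most : t cannot yield (t -> e) as functor, so [[Sam believes] [tall quickly]] : (t -> (t -> e)).
[[Sam believes] [tall quickly]] is required to be (t -> (t -> e)). [tall quickly] : e cannot yield (t -> (t -> e)) as functor, so [Sam believes] : (e -> (t -> (t -> e))).
[Sam believes] is required to be (e -> (t -> (t -> e))). Sam : e cannot yield (e -> (t -> (t -> e))) as functor, so believes : (e -> (e -> (t -> (t -> e)))).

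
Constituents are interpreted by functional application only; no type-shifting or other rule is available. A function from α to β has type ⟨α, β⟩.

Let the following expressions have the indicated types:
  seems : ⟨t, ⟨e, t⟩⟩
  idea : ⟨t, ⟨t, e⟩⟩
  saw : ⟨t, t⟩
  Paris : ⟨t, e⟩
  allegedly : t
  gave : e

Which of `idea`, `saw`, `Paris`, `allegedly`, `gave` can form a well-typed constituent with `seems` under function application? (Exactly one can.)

idea : ⟨t, ⟨t, e⟩⟩ — seems needs t; idea needs t; neither fits.
saw : ⟨t, t⟩ — seems needs t; saw needs t; neither fits.
Paris : ⟨t, e⟩ — seems needs t; Paris needs t; neither fits.
allegedly — combines: seems : ⟨t, ⟨e, t⟩⟩ takes allegedly : t as argument, giving ⟨e, t⟩.
gave : e — seems needs t; gave needs nothing (atomic); neither fits.

allegedly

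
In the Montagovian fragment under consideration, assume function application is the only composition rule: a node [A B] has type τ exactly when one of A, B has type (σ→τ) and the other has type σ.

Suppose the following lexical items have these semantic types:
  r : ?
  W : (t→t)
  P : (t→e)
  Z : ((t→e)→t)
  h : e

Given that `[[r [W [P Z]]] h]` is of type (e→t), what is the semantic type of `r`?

(t→(e→(e→t)))

[[r [W [P Z]]] h] is required to be (e→t). h : e cannot yield (e→t) as functor, so [r [W [P Z]]] : (e→(e→t)).
[r [W [P Z]]] is required to be (e→(e→t)). [W [P Z]] : t cannot yield (e→(e→t)) as functor, so r : (t→(e→(e→t))).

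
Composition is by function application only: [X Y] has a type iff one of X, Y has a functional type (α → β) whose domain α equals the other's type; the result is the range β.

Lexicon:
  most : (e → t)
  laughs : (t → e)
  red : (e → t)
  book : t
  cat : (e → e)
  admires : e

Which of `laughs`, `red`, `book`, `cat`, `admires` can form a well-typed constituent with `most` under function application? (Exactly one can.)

admires

laughs : (t → e) — no; most wants e, and laughs wants t.
red : (e → t) — no; most wants e, and red wants e.
book : t — no; most wants e, and book wants nothing (atomic).
cat : (e → e) — no; most wants e, and cat wants e.
admires — combines: most : (e → t) takes admires : e as argument, giving t.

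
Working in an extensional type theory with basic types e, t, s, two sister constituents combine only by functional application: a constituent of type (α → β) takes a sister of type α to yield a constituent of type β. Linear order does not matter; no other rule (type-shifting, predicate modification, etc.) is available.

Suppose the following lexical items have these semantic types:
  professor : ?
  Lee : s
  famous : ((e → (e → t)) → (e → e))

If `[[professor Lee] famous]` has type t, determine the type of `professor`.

(s → (((e → (e → t)) → (e → e)) → t))

[[professor Lee] famous] is required to be t. famous : ((e → (e → t)) → (e → e)) cannot yield t as functor, so [professor Lee] : (((e → (e → t)) → (e → e)) → t).
[professor Lee] is required to be (((e → (e → t)) → (e → e)) → t). Lee : s cannot yield (((e → (e → t)) → (e → e)) → t) as functor, so professor : (s → (((e → (e → t)) → (e → e)) → t)).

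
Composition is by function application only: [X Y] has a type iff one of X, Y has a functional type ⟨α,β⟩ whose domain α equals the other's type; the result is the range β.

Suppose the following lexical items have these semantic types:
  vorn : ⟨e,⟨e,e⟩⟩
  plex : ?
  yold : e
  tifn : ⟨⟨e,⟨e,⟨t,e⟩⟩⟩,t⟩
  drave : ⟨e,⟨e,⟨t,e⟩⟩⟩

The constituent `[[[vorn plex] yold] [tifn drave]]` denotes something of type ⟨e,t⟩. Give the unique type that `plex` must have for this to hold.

⟨⟨e,⟨e,e⟩⟩,⟨e,⟨t,⟨e,t⟩⟩⟩⟩

For [[[vorn plex] yold] [tifn drave]] to have type ⟨e,t⟩ with [tifn drave] of type t, [[vorn plex] yold] must be the function: [[vorn plex] yold] : ⟨t,⟨e,t⟩⟩.
For [[vorn plex] yold] to have type ⟨t,⟨e,t⟩⟩ with yold of type e, [vorn plex] must be the function: [vorn plex] : ⟨e,⟨t,⟨e,t⟩⟩⟩.
For [vorn plex] to have type ⟨e,⟨t,⟨e,t⟩⟩⟩ with vorn of type ⟨e,⟨e,e⟩⟩, plex must be the function: plex : ⟨⟨e,⟨e,e⟩⟩,⟨e,⟨t,⟨e,t⟩⟩⟩⟩.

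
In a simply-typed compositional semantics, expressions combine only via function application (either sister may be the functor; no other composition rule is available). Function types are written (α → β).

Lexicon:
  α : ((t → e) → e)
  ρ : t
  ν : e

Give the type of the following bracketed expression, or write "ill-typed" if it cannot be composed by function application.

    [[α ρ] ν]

[α ρ]: ((t → e) → e) with t — neither is a function whose domain matches the other; composition fails here.

ill-typed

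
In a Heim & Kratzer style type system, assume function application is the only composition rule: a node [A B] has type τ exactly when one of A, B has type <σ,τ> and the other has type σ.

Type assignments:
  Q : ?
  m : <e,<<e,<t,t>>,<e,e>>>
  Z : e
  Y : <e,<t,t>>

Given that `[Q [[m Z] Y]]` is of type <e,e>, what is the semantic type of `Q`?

At [Q [[m Z] Y]] (required: <e,e>): [[m Z] Y] is <e,e>, which is not a function with range <e,e>; hence Q is the functor — type <<e,e>,<e,e>>.

<<e,e>,<e,e>>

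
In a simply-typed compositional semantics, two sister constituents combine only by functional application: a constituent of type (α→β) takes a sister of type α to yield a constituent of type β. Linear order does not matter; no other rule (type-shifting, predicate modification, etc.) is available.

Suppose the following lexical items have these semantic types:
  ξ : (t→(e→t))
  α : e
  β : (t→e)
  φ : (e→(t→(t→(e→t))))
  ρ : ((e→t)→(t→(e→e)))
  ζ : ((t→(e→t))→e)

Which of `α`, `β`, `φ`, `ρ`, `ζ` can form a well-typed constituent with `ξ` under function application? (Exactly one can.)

ζ

α : e — no; ξ wants t, and α wants nothing (atomic).
β : (t→e) — no; ξ wants t, and β wants t.
φ : (e→(t→(t→(e→t)))) — no; ξ wants t, and φ wants e.
ρ : ((e→t)→(t→(e→e))) — no; ξ wants t, and ρ wants (e→t).
ζ — combines: ζ : ((t→(e→t))→e) takes ξ : (t→(e→t)) as argument, giving e.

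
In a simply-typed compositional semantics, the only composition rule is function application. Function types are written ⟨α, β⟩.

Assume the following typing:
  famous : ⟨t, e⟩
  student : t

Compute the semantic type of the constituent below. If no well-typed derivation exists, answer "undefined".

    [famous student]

e

[famous student] — famous of type ⟨t, e⟩ combines with student of type t: type e.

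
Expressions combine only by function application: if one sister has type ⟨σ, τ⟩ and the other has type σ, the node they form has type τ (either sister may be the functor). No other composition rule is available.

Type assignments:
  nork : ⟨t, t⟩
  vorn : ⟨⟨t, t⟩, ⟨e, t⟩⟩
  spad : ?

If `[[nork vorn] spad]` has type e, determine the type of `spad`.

[[nork vorn] spad] is required to be e. [nork vorn] : ⟨e, t⟩ cannot yield e as functor, so spad : ⟨⟨e, t⟩, e⟩.

⟨⟨e, t⟩, e⟩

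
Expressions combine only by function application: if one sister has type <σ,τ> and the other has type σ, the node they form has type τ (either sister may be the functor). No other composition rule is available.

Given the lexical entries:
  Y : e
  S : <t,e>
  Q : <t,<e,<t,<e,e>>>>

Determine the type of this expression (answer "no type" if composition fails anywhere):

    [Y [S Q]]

At [S Q]: neither <t,e> nor <t,<e,<t,<e,e>>>> can take the other as argument; the node is ill-typed.

no type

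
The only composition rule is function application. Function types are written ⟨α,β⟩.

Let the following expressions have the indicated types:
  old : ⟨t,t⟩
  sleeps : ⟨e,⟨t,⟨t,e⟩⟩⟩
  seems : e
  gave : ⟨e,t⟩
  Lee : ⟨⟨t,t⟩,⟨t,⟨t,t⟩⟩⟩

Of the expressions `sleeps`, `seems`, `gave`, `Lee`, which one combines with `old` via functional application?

sleeps : ⟨e,⟨t,⟨t,e⟩⟩⟩ — neither side's domain matches the other.
seems : e — neither side's domain matches the other.
gave : ⟨e,t⟩ — neither side's domain matches the other.
Lee — combines: Lee : ⟨⟨t,t⟩,⟨t,⟨t,t⟩⟩⟩ takes old : ⟨t,t⟩ as argument, giving ⟨t,⟨t,t⟩⟩.

Lee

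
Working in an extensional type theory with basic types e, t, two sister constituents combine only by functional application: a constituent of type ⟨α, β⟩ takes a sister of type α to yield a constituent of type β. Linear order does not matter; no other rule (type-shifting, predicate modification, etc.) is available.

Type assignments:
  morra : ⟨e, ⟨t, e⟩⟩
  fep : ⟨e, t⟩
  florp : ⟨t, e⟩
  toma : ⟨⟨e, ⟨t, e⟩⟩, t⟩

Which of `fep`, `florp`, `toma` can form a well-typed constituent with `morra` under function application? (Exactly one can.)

toma

fep : ⟨e, t⟩ — no; morra wants e, and fep wants e.
florp : ⟨t, e⟩ — no; morra wants e, and florp wants t.
toma — combines: toma : ⟨⟨e, ⟨t, e⟩⟩, t⟩ takes morra : ⟨e, ⟨t, e⟩⟩ as argument, giving t.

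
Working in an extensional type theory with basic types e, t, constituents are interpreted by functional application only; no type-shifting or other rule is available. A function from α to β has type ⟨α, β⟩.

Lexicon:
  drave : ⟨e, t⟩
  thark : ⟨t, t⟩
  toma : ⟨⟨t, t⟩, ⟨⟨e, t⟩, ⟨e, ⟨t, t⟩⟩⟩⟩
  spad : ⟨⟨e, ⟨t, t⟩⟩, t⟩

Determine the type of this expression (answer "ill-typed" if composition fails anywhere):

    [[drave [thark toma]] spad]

t

At [thark toma], toma : ⟨⟨t, t⟩, ⟨⟨e, t⟩, ⟨e, ⟨t, t⟩⟩⟩⟩ takes thark : ⟨t, t⟩, giving ⟨⟨e, t⟩, ⟨e, ⟨t, t⟩⟩⟩.
At [drave [thark toma]], [thark toma] : ⟨⟨e, t⟩, ⟨e, ⟨t, t⟩⟩⟩ takes drave : ⟨e, t⟩, giving ⟨e, ⟨t, t⟩⟩.
At [[drave [thark toma]] spad], spad : ⟨⟨e, ⟨t, t⟩⟩, t⟩ takes [drave [thark toma]] : ⟨e, ⟨t, t⟩⟩, giving t.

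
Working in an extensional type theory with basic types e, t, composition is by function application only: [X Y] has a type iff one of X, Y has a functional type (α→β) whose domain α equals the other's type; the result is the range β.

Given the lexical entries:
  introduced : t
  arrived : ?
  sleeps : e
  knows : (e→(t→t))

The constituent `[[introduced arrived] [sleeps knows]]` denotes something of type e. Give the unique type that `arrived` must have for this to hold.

(t→((t→t)→e))

[[introduced arrived] [sleeps knows]] must have type e. The sister [sleeps knows] has type (t→t); that is not a function onto e, so [introduced arrived] must be the functor, of type ((t→t)→e).
[introduced arrived] must have type ((t→t)→e). The sister introduced has type t; that is not a function onto ((t→t)→e), so arrived must be the functor, of type (t→((t→t)→e)).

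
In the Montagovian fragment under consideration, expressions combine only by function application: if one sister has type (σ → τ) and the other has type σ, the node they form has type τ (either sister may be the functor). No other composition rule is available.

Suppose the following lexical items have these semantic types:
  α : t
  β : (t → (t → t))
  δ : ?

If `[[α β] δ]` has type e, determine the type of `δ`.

((t → t) → e)

[[α β] δ] must have type e. The sister [α β] has type (t → t); that is not a function onto e, so δ must be the functor, of type ((t → t) → e).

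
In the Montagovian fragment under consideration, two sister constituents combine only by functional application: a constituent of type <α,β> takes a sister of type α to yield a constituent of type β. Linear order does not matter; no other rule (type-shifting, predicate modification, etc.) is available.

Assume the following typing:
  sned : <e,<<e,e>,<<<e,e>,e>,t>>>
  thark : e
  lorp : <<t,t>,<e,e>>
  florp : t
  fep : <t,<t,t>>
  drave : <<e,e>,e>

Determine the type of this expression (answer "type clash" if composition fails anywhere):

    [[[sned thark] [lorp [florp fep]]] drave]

t

[sned thark]: sned is <e,<<e,e>,<<<e,e>,e>,t>>>, thark is e; result <<e,e>,<<<e,e>,e>,t>>.
[florp fep]: fep is <t,<t,t>>, florp is t; result <t,t>.
[lorp [florp fep]]: lorp is <<t,t>,<e,e>>, [florp fep] is <t,t>; result <e,e>.
[[sned thark] [lorp [florp fep]]]: [sned thark] is <<e,e>,<<<e,e>,e>,t>>, [lorp [florp fep]] is <e,e>; result <<<e,e>,e>,t>.
[[[sned thark] [lorp [florp fep]]] drave]: [[sned thark] [lorp [florp fep]]] is <<<e,e>,e>,t>, drave is <<e,e>,e>; result t.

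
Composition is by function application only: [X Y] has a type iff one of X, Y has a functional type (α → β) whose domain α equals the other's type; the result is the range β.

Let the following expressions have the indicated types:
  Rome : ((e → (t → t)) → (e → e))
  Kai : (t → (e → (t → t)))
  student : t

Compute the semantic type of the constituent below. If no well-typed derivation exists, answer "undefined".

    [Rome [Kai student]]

(e → e)

[Kai student] — Kai of type (t → (e → (t → t))) combines with student of type t: type (e → (t → t)).
[Rome [Kai student]] — Rome of type ((e → (t → t)) → (e → e)) combines with [Kai student] of type (e → (t → t)): type (e → e).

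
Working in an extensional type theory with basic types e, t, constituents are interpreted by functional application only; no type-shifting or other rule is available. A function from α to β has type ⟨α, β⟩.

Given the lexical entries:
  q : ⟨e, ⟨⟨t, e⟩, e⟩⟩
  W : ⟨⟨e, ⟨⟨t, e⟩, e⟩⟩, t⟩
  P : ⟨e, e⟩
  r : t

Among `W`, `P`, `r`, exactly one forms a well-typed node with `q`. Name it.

W — combines: W : ⟨⟨e, ⟨⟨t, e⟩, e⟩⟩, t⟩ takes q : ⟨e, ⟨⟨t, e⟩, e⟩⟩ as argument, giving t.
P : ⟨e, e⟩ — does not combine with q.
r : t — does not combine with q.

W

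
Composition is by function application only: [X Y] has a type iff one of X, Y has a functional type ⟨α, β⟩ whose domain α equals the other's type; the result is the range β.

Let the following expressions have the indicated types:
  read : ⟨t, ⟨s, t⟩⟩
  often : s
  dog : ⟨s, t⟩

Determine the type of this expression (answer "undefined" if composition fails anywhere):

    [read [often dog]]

⟨s, t⟩

[often dog]: functor dog : ⟨s, t⟩, argument often : s; result t.
[read [often dog]]: functor read : ⟨t, ⟨s, t⟩⟩, argument [often dog] : t; result ⟨s, t⟩.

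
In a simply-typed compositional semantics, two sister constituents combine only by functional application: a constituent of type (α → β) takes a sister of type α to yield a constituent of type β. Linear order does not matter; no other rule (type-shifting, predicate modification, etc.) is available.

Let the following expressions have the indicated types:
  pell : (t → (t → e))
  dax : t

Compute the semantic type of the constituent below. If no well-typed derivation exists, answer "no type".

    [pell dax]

(t → e)

[pell dax]: functor pell : (t → (t → e)), argument dax : t; result (t → e).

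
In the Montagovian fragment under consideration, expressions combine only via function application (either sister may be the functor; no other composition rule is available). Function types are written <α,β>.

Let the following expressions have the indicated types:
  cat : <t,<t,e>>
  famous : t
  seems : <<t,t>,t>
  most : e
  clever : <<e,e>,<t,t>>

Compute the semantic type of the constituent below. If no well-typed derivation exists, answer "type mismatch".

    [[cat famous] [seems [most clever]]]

type mismatch

At [cat famous], cat : <t,<t,e>> takes famous : t, giving <t,e>.
[most clever]: e with <<e,e>,<t,t>> — neither is a function whose domain matches the other; composition fails here.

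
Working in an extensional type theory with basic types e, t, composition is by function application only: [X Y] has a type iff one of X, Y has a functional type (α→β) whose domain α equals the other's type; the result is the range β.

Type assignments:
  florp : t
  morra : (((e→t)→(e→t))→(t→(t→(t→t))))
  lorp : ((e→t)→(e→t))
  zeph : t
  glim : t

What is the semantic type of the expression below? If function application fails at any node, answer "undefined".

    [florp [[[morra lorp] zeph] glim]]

At [morra lorp], morra : (((e→t)→(e→t))→(t→(t→(t→t)))) takes lorp : ((e→t)→(e→t)), giving (t→(t→(t→t))).
At [[morra lorp] zeph], [morra lorp] : (t→(t→(t→t))) takes zeph : t, giving (t→(t→t)).
At [[[morra lorp] zeph] glim], [[morra lorp] zeph] : (t→(t→t)) takes glim : t, giving (t→t).
At [florp [[[morra lorp] zeph] glim]], [[[morra lorp] zeph] glim] : (t→t) takes florp : t, giving t.

t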